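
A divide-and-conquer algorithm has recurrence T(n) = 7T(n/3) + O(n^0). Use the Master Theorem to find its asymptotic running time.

Master Theorem for T(n) = 7T(n/3) + O(n^0):

a = 7, b = 3, c = 0
log_b(a) = log_3(7) = 1.7712

Case 1: c = 0 < log_3(7) = 1.7712
T(n) = O(n^(log_3 7))

For T(n) = 7T(n/3) + O(n^0): log_3(7) = 1.7712. This is Case 1 of the Master Theorem (c < log_b(a), work dominated by leaves), giving O(n^(log_3 7)).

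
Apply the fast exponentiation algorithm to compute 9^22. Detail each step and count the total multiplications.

Computing 9^22 by squaring (build up from 9^1; each line after the first costs one multiplication):

9^1 = 9
9^2 = (9^1)^2 = 9^2 = 81
9^4 = (9^2)^2 = 81^2 = 6561
9^5 = 9 * 9^4 = 9 * 6561 = 59049
9^10 = (9^5)^2 = 59049^2 = 3486784401
9^11 = 9 * 9^10 = 9 * 3486784401 = 31381059609
9^22 = (9^11)^2 = 31381059609^2 = 984770902183611232881

Result: 984770902183611232881
Multiplications needed: 6 (6 lines after 9^1)

9^22 = 984770902183611232881. Using exponentiation by squaring, this requires 6 multiplications. The key idea: if the exponent is even, square the half-power; if odd, multiply by the base once.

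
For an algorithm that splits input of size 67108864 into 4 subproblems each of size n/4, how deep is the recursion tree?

For divide and conquer with division factor 4:

Problem sizes at each level:
Level 0: 67108864
Level 1: 16777216
Level 2: 4194304
Level 3: 1048576
Level 4: 262144
Level 5: 65536
Level 6: 16384
Level 7: 4096
Level 8: 1024
Level 9: 256
Level 10: 64
Level 11: 16
Level 12: 4
Level 13: 1

The root is level 0 and the size-1 base case is level 13 (the tree spans levels 0 through 13, i.e. 14 levels counting the root), so the depth is the number of divisions: log_4(67108864) = 13

The recursion tree depth is log_4(67108864) = 13. At each level, the problem size is divided by 4, so it takes 13 divisions to reduce to a base case of size 1. The algorithm makes 4 recursive calls at each level.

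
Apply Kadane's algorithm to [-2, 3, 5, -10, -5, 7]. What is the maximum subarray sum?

Using Kadane's algorithm on [-2, 3, 5, -10, -5, 7]:

Scanning through the array:
Position 1 (value 3): max_ending_here = 3, max_so_far = 3
Position 2 (value 5): max_ending_here = 8, max_so_far = 8
Position 3 (value -10): max_ending_here = -2, max_so_far = 8
Position 4 (value -5): max_ending_here = -5, max_so_far = 8
Position 5 (value 7): max_ending_here = 7, max_so_far = 8

Maximum subarray: [3, 5]
Maximum sum: 8

The maximum subarray is [3, 5] with sum 8. This subarray runs from index 1 to index 2.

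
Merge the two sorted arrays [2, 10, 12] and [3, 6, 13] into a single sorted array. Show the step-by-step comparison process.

Merging process:

Compare 2 vs 3: take 2 from left. Merged: [2]
Compare 10 vs 3: take 3 from right. Merged: [2, 3]
Compare 10 vs 6: take 6 from right. Merged: [2, 3, 6]
Compare 10 vs 13: take 10 from left. Merged: [2, 3, 6, 10]
Compare 12 vs 13: take 12 from left. Merged: [2, 3, 6, 10, 12]
Append remaining from right: [13]. Merged: [2, 3, 6, 10, 12, 13]

Final merged array: [2, 3, 6, 10, 12, 13]
Total comparisons: 5

The merged array is [2, 3, 6, 10, 12, 13], requiring 5 comparisons. The merge step runs in O(n) time where n is the total number of elements.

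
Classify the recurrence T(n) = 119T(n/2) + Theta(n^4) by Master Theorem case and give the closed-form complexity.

Master Theorem for T(n) = 119T(n/2) + O(n^4):

a = 119, b = 2, c = 4
log_b(a) = log_2(119) = 6.8948

Case 1: c = 4 < log_2(119) = 6.8948
T(n) = O(n^(log_2 119))

For T(n) = 119T(n/2) + O(n^4): log_2(119) = 6.8948. This is Case 1 of the Master Theorem (c < log_b(a), work dominated by leaves), giving O(n^(log_2 119)).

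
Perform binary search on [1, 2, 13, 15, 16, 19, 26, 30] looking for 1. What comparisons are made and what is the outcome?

Binary search for 1 in [1, 2, 13, 15, 16, 19, 26, 30]:

lo=0, hi=7, mid=3, arr[mid]=15 -> 15 > 1, search left half
lo=0, hi=2, mid=1, arr[mid]=2 -> 2 > 1, search left half
lo=0, hi=0, mid=0, arr[mid]=1 -> Found target at index 0!

Binary search finds 1 at index 0 after 3 comparisons. The search repeatedly halves the search space by comparing with the middle element.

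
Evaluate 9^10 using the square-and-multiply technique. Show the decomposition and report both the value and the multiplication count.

Computing 9^10 by squaring (build up from 9^1; each line after the first costs one multiplication):

9^1 = 9
9^2 = (9^1)^2 = 9^2 = 81
9^4 = (9^2)^2 = 81^2 = 6561
9^5 = 9 * 9^4 = 9 * 6561 = 59049
9^10 = (9^5)^2 = 59049^2 = 3486784401

Result: 3486784401
Multiplications needed: 4 (4 lines after 9^1)

9^10 = 3486784401. Using exponentiation by squaring, this requires 4 multiplications. The key idea: if the exponent is even, square the half-power; if odd, multiply by the base once.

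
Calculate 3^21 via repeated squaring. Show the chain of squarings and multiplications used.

Computing 3^21 by squaring (build up from 3^1; each line after the first costs one multiplication):

3^1 = 3
3^2 = (3^1)^2 = 3^2 = 9
3^4 = (3^2)^2 = 9^2 = 81
3^5 = 3 * 3^4 = 3 * 81 = 243
3^10 = (3^5)^2 = 243^2 = 59049
3^20 = (3^10)^2 = 59049^2 = 3486784401
3^21 = 3 * 3^20 = 3 * 3486784401 = 10460353203

Result: 10460353203
Multiplications needed: 6 (6 lines after 3^1)

3^21 = 10460353203. Using exponentiation by squaring, this requires 6 multiplications. The key idea: if the exponent is even, square the half-power; if odd, multiply by the base once.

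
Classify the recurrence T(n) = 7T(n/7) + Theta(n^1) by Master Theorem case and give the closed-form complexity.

Master Theorem for T(n) = 7T(n/7) + O(n^1):

a = 7, b = 7, c = 1
log_b(a) = log_7(7) = 1.0000

Case 2: c = 1 = log_7(7) = 1.0000
T(n) = O(n^1 log n) = O(n log n)

For T(n) = 7T(n/7) + O(n^1): log_7(7) = 1.0000. This is Case 2 of the Master Theorem (c = log_b(a), equal work at all levels), giving O(n log n).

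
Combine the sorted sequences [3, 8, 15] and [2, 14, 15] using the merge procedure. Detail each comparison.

Merging process:

Compare 3 vs 2: take 2 from right. Merged: [2]
Compare 3 vs 14: take 3 from left. Merged: [2, 3]
Compare 8 vs 14: take 8 from left. Merged: [2, 3, 8]
Compare 15 vs 14: take 14 from right. Merged: [2, 3, 8, 14]
Compare 15 vs 15: take 15 from left. Merged: [2, 3, 8, 14, 15]
Append remaining from right: [15]. Merged: [2, 3, 8, 14, 15, 15]

Final merged array: [2, 3, 8, 14, 15, 15]
Total comparisons: 5

The merged array is [2, 3, 8, 14, 15, 15], requiring 5 comparisons. The merge step runs in O(n) time where n is the total number of elements.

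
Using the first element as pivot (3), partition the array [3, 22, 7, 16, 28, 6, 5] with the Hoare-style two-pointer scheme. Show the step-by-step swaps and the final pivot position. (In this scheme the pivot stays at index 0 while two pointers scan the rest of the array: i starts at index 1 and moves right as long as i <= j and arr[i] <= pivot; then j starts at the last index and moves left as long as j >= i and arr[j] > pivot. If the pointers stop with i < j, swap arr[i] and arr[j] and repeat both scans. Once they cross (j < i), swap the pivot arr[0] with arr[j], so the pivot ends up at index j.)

Hoare-style two-pointer partition with pivot = 3:

Initial array: [3, 22, 7, 16, 28, 6, 5]

Pointers start at i = 1, j = 6.
i ends at 1, j ends at 0: the pointers have crossed (j < i), so scanning stops.

j = 0, so swapping arr[0] with arr[j] leaves the pivot at position 0: [3, 22, 7, 16, 28, 6, 5]
Pivot position: 0

After partitioning with pivot 3, the array becomes [3, 22, 7, 16, 28, 6, 5]. The pivot is placed at index 0. All elements to the left of the pivot are <= 3, and all elements to the right are > 3.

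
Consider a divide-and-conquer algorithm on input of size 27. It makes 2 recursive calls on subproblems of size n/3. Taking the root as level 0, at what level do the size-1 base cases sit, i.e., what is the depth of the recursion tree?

For divide and conquer with division factor 3:

Problem sizes at each level:
Level 0: 27
Level 1: 9
Level 2: 3
Level 3: 1

The root is level 0 and the size-1 base case is level 3 (the tree spans levels 0 through 3, i.e. 4 levels counting the root), so the depth is the number of divisions: log_3(27) = 3

The recursion tree depth is log_3(27) = 3. At each level, the problem size is divided by 3, so it takes 3 divisions to reduce to a base case of size 1. The algorithm makes 2 recursive calls at each level.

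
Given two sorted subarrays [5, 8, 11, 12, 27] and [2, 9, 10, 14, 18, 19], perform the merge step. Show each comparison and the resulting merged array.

Merging process:

Compare 5 vs 2: take 2 from right. Merged: [2]
Compare 5 vs 9: take 5 from left. Merged: [2, 5]
Compare 8 vs 9: take 8 from left. Merged: [2, 5, 8]
Compare 11 vs 9: take 9 from right. Merged: [2, 5, 8, 9]
Compare 11 vs 10: take 10 from right. Merged: [2, 5, 8, 9, 10]
Compare 11 vs 14: take 11 from left. Merged: [2, 5, 8, 9, 10, 11]
Compare 12 vs 14: take 12 from left. Merged: [2, 5, 8, 9, 10, 11, 12]
Compare 27 vs 14: take 14 from right. Merged: [2, 5, 8, 9, 10, 11, 12, 14]
Compare 27 vs 18: take 18 from right. Merged: [2, 5, 8, 9, 10, 11, 12, 14, 18]
Compare 27 vs 19: take 19 from right. Merged: [2, 5, 8, 9, 10, 11, 12, 14, 18, 19]
Append remaining from left: [27]. Merged: [2, 5, 8, 9, 10, 11, 12, 14, 18, 19, 27]

Final merged array: [2, 5, 8, 9, 10, 11, 12, 14, 18, 19, 27]
Total comparisons: 10

The merged array is [2, 5, 8, 9, 10, 11, 12, 14, 18, 19, 27], requiring 10 comparisons. The merge step runs in O(n) time where n is the total number of elements.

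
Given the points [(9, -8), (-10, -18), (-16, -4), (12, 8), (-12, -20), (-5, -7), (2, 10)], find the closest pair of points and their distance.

Computing all pairwise distances among 7 points:

d((9, -8), (-10, -18)) = 21.4709
d((9, -8), (-16, -4)) = 25.318
d((9, -8), (12, 8)) = 16.2788
d((9, -8), (-12, -20)) = 24.1868
d((9, -8), (-5, -7)) = 14.0357
d((9, -8), (2, 10)) = 19.3132
d((-10, -18), (-16, -4)) = 15.2315
d((-10, -18), (12, 8)) = 34.0588
d((-10, -18), (-12, -20)) = 2.8284 <-- minimum
d((-10, -18), (-5, -7)) = 12.083
d((-10, -18), (2, 10)) = 30.4631
d((-16, -4), (12, 8)) = 30.4631
d((-16, -4), (-12, -20)) = 16.4924
d((-16, -4), (-5, -7)) = 11.4018
d((-16, -4), (2, 10)) = 22.8035
d((12, 8), (-12, -20)) = 36.8782
d((12, 8), (-5, -7)) = 22.6716
d((12, 8), (2, 10)) = 10.198
d((-12, -20), (-5, -7)) = 14.7648
d((-12, -20), (2, 10)) = 33.1059
d((-5, -7), (2, 10)) = 18.3848

Closest pair: (-10, -18) and (-12, -20) with distance 2.8284

The closest pair is (-10, -18) and (-12, -20) with Euclidean distance 2.8284. For 7 points, brute-force pairwise comparison is shown above. For large n, the divide-and-conquer algorithm (sort by x, recurse on halves, check the dividing strip) achieves O(n log n).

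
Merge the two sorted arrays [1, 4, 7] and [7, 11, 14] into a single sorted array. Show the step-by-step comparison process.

Merging process:

Compare 1 vs 7: take 1 from left. Merged: [1]
Compare 4 vs 7: take 4 from left. Merged: [1, 4]
Compare 7 vs 7: take 7 from left. Merged: [1, 4, 7]
Append remaining from right: [7, 11, 14]. Merged: [1, 4, 7, 7, 11, 14]

Final merged array: [1, 4, 7, 7, 11, 14]
Total comparisons: 3

The merged array is [1, 4, 7, 7, 11, 14], requiring 3 comparisons. The merge step runs in O(n) time where n is the total number of elements.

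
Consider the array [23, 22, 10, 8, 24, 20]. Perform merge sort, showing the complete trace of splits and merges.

Merge sort trace:

Split: [23, 22, 10, 8, 24, 20] -> [23, 22, 10] and [8, 24, 20]
  Split: [23, 22, 10] -> [23] and [22, 10]
    Split: [22, 10] -> [22] and [10]
    Merge: [22] + [10] -> [10, 22]
  Merge: [23] + [10, 22] -> [10, 22, 23]
  Split: [8, 24, 20] -> [8] and [24, 20]
    Split: [24, 20] -> [24] and [20]
    Merge: [24] + [20] -> [20, 24]
  Merge: [8] + [20, 24] -> [8, 20, 24]
Merge: [10, 22, 23] + [8, 20, 24] -> [8, 10, 20, 22, 23, 24]

Final sorted array: [8, 10, 20, 22, 23, 24]

The merge sort proceeds by recursively splitting the array and merging sorted halves.
After all merges, the sorted array is [8, 10, 20, 22, 23, 24].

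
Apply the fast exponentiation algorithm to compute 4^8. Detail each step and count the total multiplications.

Computing 4^8 by squaring (build up from 4^1; each line after the first costs one multiplication):

4^1 = 4
4^2 = (4^1)^2 = 4^2 = 16
4^4 = (4^2)^2 = 16^2 = 256
4^8 = (4^4)^2 = 256^2 = 65536

Result: 65536
Multiplications needed: 3 (3 lines after 4^1)

4^8 = 65536. Using exponentiation by squaring, this requires 3 multiplications. The key idea: if the exponent is even, square the half-power; if odd, multiply by the base once.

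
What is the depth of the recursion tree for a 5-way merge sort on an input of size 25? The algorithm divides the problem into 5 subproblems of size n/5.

For divide and conquer with division factor 5:

Problem sizes at each level:
Level 0: 25
Level 1: 5
Level 2: 1

The root is level 0 and the size-1 base case is level 2 (the tree spans levels 0 through 2, i.e. 3 levels counting the root), so the depth is the number of divisions: log_5(25) = 2

The recursion tree depth is log_5(25) = 2. At each level, the problem size is divided by 5, so it takes 2 divisions to reduce to a base case of size 1. The algorithm makes 5 recursive calls at each level.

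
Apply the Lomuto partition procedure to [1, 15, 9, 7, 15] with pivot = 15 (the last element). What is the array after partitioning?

Lomuto partition with pivot = 15:

Initial array: [1, 15, 9, 7, 15]

arr[0]=1 <= 15: swap with position 0, array becomes [1, 15, 9, 7, 15]
arr[1]=15 <= 15: swap with position 1, array becomes [1, 15, 9, 7, 15]
arr[2]=9 <= 15: swap with position 2, array becomes [1, 15, 9, 7, 15]
arr[3]=7 <= 15: swap with position 3, array becomes [1, 15, 9, 7, 15]

Place pivot at position 4: [1, 15, 9, 7, 15]
Pivot position: 4

After partitioning with pivot 15, the array becomes [1, 15, 9, 7, 15]. The pivot is placed at index 4. All elements to the left of the pivot are <= 15, and all elements to the right are > 15.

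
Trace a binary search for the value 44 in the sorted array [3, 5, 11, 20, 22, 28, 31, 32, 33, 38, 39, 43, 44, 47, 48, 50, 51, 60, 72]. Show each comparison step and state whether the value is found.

Binary search for 44 in [3, 5, 11, 20, 22, 28, 31, 32, 33, 38, 39, 43, 44, 47, 48, 50, 51, 60, 72]:

lo=0, hi=18, mid=9, arr[mid]=38 -> 38 < 44, search right half
lo=10, hi=18, mid=14, arr[mid]=48 -> 48 > 44, search left half
lo=10, hi=13, mid=11, arr[mid]=43 -> 43 < 44, search right half
lo=12, hi=13, mid=12, arr[mid]=44 -> Found target at index 12!

Binary search finds 44 at index 12 after 4 comparisons. The search repeatedly halves the search space by comparing with the middle element.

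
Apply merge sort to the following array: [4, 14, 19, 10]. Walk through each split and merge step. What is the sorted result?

Merge sort trace:

Split: [4, 14, 19, 10] -> [4, 14] and [19, 10]
  Split: [4, 14] -> [4] and [14]
  Merge: [4] + [14] -> [4, 14]
  Split: [19, 10] -> [19] and [10]
  Merge: [19] + [10] -> [10, 19]
Merge: [4, 14] + [10, 19] -> [4, 10, 14, 19]

Final sorted array: [4, 10, 14, 19]

The merge sort proceeds by recursively splitting the array and merging sorted halves.
After all merges, the sorted array is [4, 10, 14, 19].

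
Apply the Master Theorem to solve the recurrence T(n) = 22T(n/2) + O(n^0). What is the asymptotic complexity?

Master Theorem for T(n) = 22T(n/2) + O(n^0):

a = 22, b = 2, c = 0
log_b(a) = log_2(22) = 4.4594

Case 1: c = 0 < log_2(22) = 4.4594
T(n) = O(n^(log_2 22))

For T(n) = 22T(n/2) + O(n^0): log_2(22) = 4.4594. This is Case 1 of the Master Theorem (c < log_b(a), work dominated by leaves), giving O(n^(log_2 22)).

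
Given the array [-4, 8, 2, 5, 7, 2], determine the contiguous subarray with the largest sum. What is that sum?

Using Kadane's algorithm on [-4, 8, 2, 5, 7, 2]:

Scanning through the array:
Position 1 (value 8): max_ending_here = 8, max_so_far = 8
Position 2 (value 2): max_ending_here = 10, max_so_far = 10
Position 3 (value 5): max_ending_here = 15, max_so_far = 15
Position 4 (value 7): max_ending_here = 22, max_so_far = 22
Position 5 (value 2): max_ending_here = 24, max_so_far = 24

Maximum subarray: [8, 2, 5, 7, 2]
Maximum sum: 24

The maximum subarray is [8, 2, 5, 7, 2] with sum 24. This subarray runs from index 1 to index 5.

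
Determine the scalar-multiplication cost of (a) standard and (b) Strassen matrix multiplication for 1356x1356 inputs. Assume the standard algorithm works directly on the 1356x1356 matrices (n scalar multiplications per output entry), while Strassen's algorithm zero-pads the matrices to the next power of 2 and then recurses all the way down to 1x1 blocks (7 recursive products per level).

Matrix multiplication for 1356x1356 matrices:

Strassen's algorithm requires power-of-2 dimensions. Pad 1356x1356 to 2048x2048 (next power of 2).

Standard algorithm: 1356^3 = 2493326016 multiplications
Strassen's algorithm: 7^(log2(2048)) = 7^11 = 1977326743 multiplications
Savings: 2493326016 - 1977326743 = 515999273 multiplications

Standard: 2493326016 multiplications (1356^3). Strassen: 1977326743 multiplications (7^11, after padding to 2048x2048). Strassen reduces 8 recursive multiplications to 7 at each level.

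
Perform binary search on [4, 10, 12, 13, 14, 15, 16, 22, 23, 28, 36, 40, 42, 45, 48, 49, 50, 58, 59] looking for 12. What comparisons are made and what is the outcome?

Binary search for 12 in [4, 10, 12, 13, 14, 15, 16, 22, 23, 28, 36, 40, 42, 45, 48, 49, 50, 58, 59]:

lo=0, hi=18, mid=9, arr[mid]=28 -> 28 > 12, search left half
lo=0, hi=8, mid=4, arr[mid]=14 -> 14 > 12, search left half
lo=0, hi=3, mid=1, arr[mid]=10 -> 10 < 12, search right half
lo=2, hi=3, mid=2, arr[mid]=12 -> Found target at index 2!

Binary search finds 12 at index 2 after 4 comparisons. The search repeatedly halves the search space by comparing with the middle element.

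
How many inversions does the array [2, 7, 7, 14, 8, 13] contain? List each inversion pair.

Finding inversions in [2, 7, 7, 14, 8, 13]:

(3, 4): arr[3]=14 > arr[4]=8
(3, 5): arr[3]=14 > arr[5]=13

Total inversions: 2

The array has 2 inversion(s): (3,4), (3,5). Each pair (i,j) satisfies i < j and arr[i] > arr[j].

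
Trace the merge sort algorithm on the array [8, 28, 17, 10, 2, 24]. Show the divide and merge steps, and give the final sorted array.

Merge sort trace:

Split: [8, 28, 17, 10, 2, 24] -> [8, 28, 17] and [10, 2, 24]
  Split: [8, 28, 17] -> [8] and [28, 17]
    Split: [28, 17] -> [28] and [17]
    Merge: [28] + [17] -> [17, 28]
  Merge: [8] + [17, 28] -> [8, 17, 28]
  Split: [10, 2, 24] -> [10] and [2, 24]
    Split: [2, 24] -> [2] and [24]
    Merge: [2] + [24] -> [2, 24]
  Merge: [10] + [2, 24] -> [2, 10, 24]
Merge: [8, 17, 28] + [2, 10, 24] -> [2, 8, 10, 17, 24, 28]

Final sorted array: [2, 8, 10, 17, 24, 28]

The merge sort proceeds by recursively splitting the array and merging sorted halves.
After all merges, the sorted array is [2, 8, 10, 17, 24, 28].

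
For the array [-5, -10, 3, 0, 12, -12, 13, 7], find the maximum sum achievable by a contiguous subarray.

Using Kadane's algorithm on [-5, -10, 3, 0, 12, -12, 13, 7]:

Scanning through the array:
Position 1 (value -10): max_ending_here = -10, max_so_far = -5
Position 2 (value 3): max_ending_here = 3, max_so_far = 3
Position 3 (value 0): max_ending_here = 3, max_so_far = 3
Position 4 (value 12): max_ending_here = 15, max_so_far = 15
Position 5 (value -12): max_ending_here = 3, max_so_far = 15
Position 6 (value 13): max_ending_here = 16, max_so_far = 16
Position 7 (value 7): max_ending_here = 23, max_so_far = 23

Maximum subarray: [3, 0, 12, -12, 13, 7]
Maximum sum: 23

The maximum subarray is [3, 0, 12, -12, 13, 7] with sum 23. This subarray runs from index 2 to index 7.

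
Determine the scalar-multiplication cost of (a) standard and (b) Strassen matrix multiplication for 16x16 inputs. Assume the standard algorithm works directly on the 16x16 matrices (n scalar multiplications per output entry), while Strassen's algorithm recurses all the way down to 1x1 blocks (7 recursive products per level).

Matrix multiplication for 16x16 matrices:

Standard algorithm: 16^3 = 4096 multiplications
Strassen's algorithm: 7^(log2(16)) = 7^4 = 2401 multiplications
Savings: 4096 - 2401 = 1695 multiplications

Standard: 4096 multiplications (16^3). Strassen: 2401 multiplications (7^4). Strassen reduces 8 recursive multiplications to 7 at each level.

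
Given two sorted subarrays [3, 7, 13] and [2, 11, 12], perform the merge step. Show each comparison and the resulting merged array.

Merging process:

Compare 3 vs 2: take 2 from right. Merged: [2]
Compare 3 vs 11: take 3 from left. Merged: [2, 3]
Compare 7 vs 11: take 7 from left. Merged: [2, 3, 7]
Compare 13 vs 11: take 11 from right. Merged: [2, 3, 7, 11]
Compare 13 vs 12: take 12 from right. Merged: [2, 3, 7, 11, 12]
Append remaining from left: [13]. Merged: [2, 3, 7, 11, 12, 13]

Final merged array: [2, 3, 7, 11, 12, 13]
Total comparisons: 5

The merged array is [2, 3, 7, 11, 12, 13], requiring 5 comparisons. The merge step runs in O(n) time where n is the total number of elements.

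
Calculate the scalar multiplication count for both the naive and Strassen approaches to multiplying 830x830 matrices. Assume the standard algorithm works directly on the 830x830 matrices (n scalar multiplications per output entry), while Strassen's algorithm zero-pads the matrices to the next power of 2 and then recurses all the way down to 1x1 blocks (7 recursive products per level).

Matrix multiplication for 830x830 matrices:

Strassen's algorithm requires power-of-2 dimensions. Pad 830x830 to 1024x1024 (next power of 2).

Standard algorithm: 830^3 = 571787000 multiplications
Strassen's algorithm: 7^(log2(1024)) = 7^10 = 282475249 multiplications
Savings: 571787000 - 282475249 = 289311751 multiplications

Standard: 571787000 multiplications (830^3). Strassen: 282475249 multiplications (7^10, after padding to 1024x1024). Strassen reduces 8 recursive multiplications to 7 at each level.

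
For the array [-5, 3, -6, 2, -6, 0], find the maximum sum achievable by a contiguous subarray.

Using Kadane's algorithm on [-5, 3, -6, 2, -6, 0]:

Scanning through the array:
Position 1 (value 3): max_ending_here = 3, max_so_far = 3
Position 2 (value -6): max_ending_here = -3, max_so_far = 3
Position 3 (value 2): max_ending_here = 2, max_so_far = 3
Position 4 (value -6): max_ending_here = -4, max_so_far = 3
Position 5 (value 0): max_ending_here = 0, max_so_far = 3

Maximum subarray: [3]
Maximum sum: 3

The maximum subarray is [3] with sum 3. This subarray runs from index 1 to index 1.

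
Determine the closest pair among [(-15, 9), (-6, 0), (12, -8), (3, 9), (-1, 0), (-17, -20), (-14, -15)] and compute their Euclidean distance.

Computing all pairwise distances among 7 points:

d((-15, 9), (-6, 0)) = 12.7279
d((-15, 9), (12, -8)) = 31.9061
d((-15, 9), (3, 9)) = 18.0
d((-15, 9), (-1, 0)) = 16.6433
d((-15, 9), (-17, -20)) = 29.0689
d((-15, 9), (-14, -15)) = 24.0208
d((-6, 0), (12, -8)) = 19.6977
d((-6, 0), (3, 9)) = 12.7279
d((-6, 0), (-1, 0)) = 5.0 <-- minimum
d((-6, 0), (-17, -20)) = 22.8254
d((-6, 0), (-14, -15)) = 17.0
d((12, -8), (3, 9)) = 19.2354
d((12, -8), (-1, 0)) = 15.2643
d((12, -8), (-17, -20)) = 31.3847
d((12, -8), (-14, -15)) = 26.9258
d((3, 9), (-1, 0)) = 9.8489
d((3, 9), (-17, -20)) = 35.2278
d((3, 9), (-14, -15)) = 29.4109
d((-1, 0), (-17, -20)) = 25.6125
d((-1, 0), (-14, -15)) = 19.8494
d((-17, -20), (-14, -15)) = 5.831

Closest pair: (-6, 0) and (-1, 0) with distance 5.0

The closest pair is (-6, 0) and (-1, 0) with Euclidean distance 5.0. For 7 points, brute-force pairwise comparison is shown above. For large n, the divide-and-conquer algorithm (sort by x, recurse on halves, check the dividing strip) achieves O(n log n).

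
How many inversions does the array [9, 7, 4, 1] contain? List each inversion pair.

Finding inversions in [9, 7, 4, 1]:

(0, 1): arr[0]=9 > arr[1]=7
(0, 2): arr[0]=9 > arr[2]=4
(0, 3): arr[0]=9 > arr[3]=1
(1, 2): arr[1]=7 > arr[2]=4
(1, 3): arr[1]=7 > arr[3]=1
(2, 3): arr[2]=4 > arr[3]=1

Total inversions: 6

The array has 6 inversion(s): (0,1), (0,2), (0,3), (1,2), (1,3), (2,3). Each pair (i,j) satisfies i < j and arr[i] > arr[j].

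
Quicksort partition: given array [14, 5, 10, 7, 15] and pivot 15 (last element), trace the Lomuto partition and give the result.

Lomuto partition with pivot = 15:

Initial array: [14, 5, 10, 7, 15]

arr[0]=14 <= 15: swap with position 0, array becomes [14, 5, 10, 7, 15]
arr[1]=5 <= 15: swap with position 1, array becomes [14, 5, 10, 7, 15]
arr[2]=10 <= 15: swap with position 2, array becomes [14, 5, 10, 7, 15]
arr[3]=7 <= 15: swap with position 3, array becomes [14, 5, 10, 7, 15]

Place pivot at position 4: [14, 5, 10, 7, 15]
Pivot position: 4

After partitioning with pivot 15, the array becomes [14, 5, 10, 7, 15]. The pivot is placed at index 4. All elements to the left of the pivot are <= 15, and all elements to the right are > 15.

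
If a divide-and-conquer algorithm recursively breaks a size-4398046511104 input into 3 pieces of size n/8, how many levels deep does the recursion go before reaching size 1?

For divide and conquer with division factor 8:

Problem sizes at each level:
Level 0: 4398046511104
Level 1: 549755813888
Level 2: 68719476736
Level 3: 8589934592
Level 4: 1073741824
Level 5: 134217728
Level 6: 16777216
Level 7: 2097152
Level 8: 262144
Level 9: 32768
Level 10: 4096
Level 11: 512
Level 12: 64
Level 13: 8
Level 14: 1

The root is level 0 and the size-1 base case is level 14 (the tree spans levels 0 through 14, i.e. 15 levels counting the root), so the depth is the number of divisions: log_8(4398046511104) = 14

The recursion tree depth is log_8(4398046511104) = 14. At each level, the problem size is divided by 8, so it takes 14 divisions to reduce to a base case of size 1. The algorithm makes 3 recursive calls at each level.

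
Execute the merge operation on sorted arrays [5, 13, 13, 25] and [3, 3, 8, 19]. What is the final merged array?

Merging process:

Compare 5 vs 3: take 3 from right. Merged: [3]
Compare 5 vs 3: take 3 from right. Merged: [3, 3]
Compare 5 vs 8: take 5 from left. Merged: [3, 3, 5]
Compare 13 vs 8: take 8 from right. Merged: [3, 3, 5, 8]
Compare 13 vs 19: take 13 from left. Merged: [3, 3, 5, 8, 13]
Compare 13 vs 19: take 13 from left. Merged: [3, 3, 5, 8, 13, 13]
Compare 25 vs 19: take 19 from right. Merged: [3, 3, 5, 8, 13, 13, 19]
Append remaining from left: [25]. Merged: [3, 3, 5, 8, 13, 13, 19, 25]

Final merged array: [3, 3, 5, 8, 13, 13, 19, 25]
Total comparisons: 7

The merged array is [3, 3, 5, 8, 13, 13, 19, 25], requiring 7 comparisons. The merge step runs in O(n) time where n is the total number of elements.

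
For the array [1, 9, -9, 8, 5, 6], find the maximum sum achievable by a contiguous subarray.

Using Kadane's algorithm on [1, 9, -9, 8, 5, 6]:

Scanning through the array:
Position 1 (value 9): max_ending_here = 10, max_so_far = 10
Position 2 (value -9): max_ending_here = 1, max_so_far = 10
Position 3 (value 8): max_ending_here = 9, max_so_far = 10
Position 4 (value 5): max_ending_here = 14, max_so_far = 14
Position 5 (value 6): max_ending_here = 20, max_so_far = 20

Maximum subarray: [1, 9, -9, 8, 5, 6]
Maximum sum: 20

The maximum subarray is [1, 9, -9, 8, 5, 6] with sum 20. This subarray runs from index 0 to index 5.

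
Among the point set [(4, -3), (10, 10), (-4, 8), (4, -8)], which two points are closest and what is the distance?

Computing all pairwise distances among 4 points:

d((4, -3), (10, 10)) = 14.3178
d((4, -3), (-4, 8)) = 13.6015
d((4, -3), (4, -8)) = 5.0 <-- minimum
d((10, 10), (-4, 8)) = 14.1421
d((10, 10), (4, -8)) = 18.9737
d((-4, 8), (4, -8)) = 17.8885

Closest pair: (4, -3) and (4, -8) with distance 5.0

The closest pair is (4, -3) and (4, -8) with Euclidean distance 5.0. For 4 points, brute-force pairwise comparison is shown above. For large n, the divide-and-conquer algorithm (sort by x, recurse on halves, check the dividing strip) achieves O(n log n).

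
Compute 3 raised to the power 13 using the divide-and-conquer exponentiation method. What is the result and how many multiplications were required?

Computing 3^13 by squaring (build up from 3^1; each line after the first costs one multiplication):

3^1 = 3
3^2 = (3^1)^2 = 3^2 = 9
3^3 = 3 * 3^2 = 3 * 9 = 27
3^6 = (3^3)^2 = 27^2 = 729
3^12 = (3^6)^2 = 729^2 = 531441
3^13 = 3 * 3^12 = 3 * 531441 = 1594323

Result: 1594323
Multiplications needed: 5 (5 lines after 3^1)

3^13 = 1594323. Using exponentiation by squaring, this requires 5 multiplications. The key idea: if the exponent is even, square the half-power; if odd, multiply by the base once.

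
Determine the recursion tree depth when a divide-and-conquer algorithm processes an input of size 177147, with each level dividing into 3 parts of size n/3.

For divide and conquer with division factor 3:

Problem sizes at each level:
Level 0: 177147
Level 1: 59049
Level 2: 19683
Level 3: 6561
Level 4: 2187
Level 5: 729
Level 6: 243
Level 7: 81
Level 8: 27
Level 9: 9
Level 10: 3
Level 11: 1

The root is level 0 and the size-1 base case is level 11 (the tree spans levels 0 through 11, i.e. 12 levels counting the root), so the depth is the number of divisions: log_3(177147) = 11

The recursion tree depth is log_3(177147) = 11. At each level, the problem size is divided by 3, so it takes 11 divisions to reduce to a base case of size 1. The algorithm makes 3 recursive calls at each level.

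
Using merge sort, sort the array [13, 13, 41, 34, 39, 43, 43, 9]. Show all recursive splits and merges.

Merge sort trace:

Split: [13, 13, 41, 34, 39, 43, 43, 9] -> [13, 13, 41, 34] and [39, 43, 43, 9]
  Split: [13, 13, 41, 34] -> [13, 13] and [41, 34]
    Split: [13, 13] -> [13] and [13]
    Merge: [13] + [13] -> [13, 13]
    Split: [41, 34] -> [41] and [34]
    Merge: [41] + [34] -> [34, 41]
  Merge: [13, 13] + [34, 41] -> [13, 13, 34, 41]
  Split: [39, 43, 43, 9] -> [39, 43] and [43, 9]
    Split: [39, 43] -> [39] and [43]
    Merge: [39] + [43] -> [39, 43]
    Split: [43, 9] -> [43] and [9]
    Merge: [43] + [9] -> [9, 43]
  Merge: [39, 43] + [9, 43] -> [9, 39, 43, 43]
Merge: [13, 13, 34, 41] + [9, 39, 43, 43] -> [9, 13, 13, 34, 39, 41, 43, 43]

Final sorted array: [9, 13, 13, 34, 39, 41, 43, 43]

The merge sort proceeds by recursively splitting the array and merging sorted halves.
After all merges, the sorted array is [9, 13, 13, 34, 39, 41, 43, 43].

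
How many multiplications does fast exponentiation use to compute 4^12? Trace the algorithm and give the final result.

Computing 4^12 by squaring (build up from 4^1; each line after the first costs one multiplication):

4^1 = 4
4^2 = (4^1)^2 = 4^2 = 16
4^3 = 4 * 4^2 = 4 * 16 = 64
4^6 = (4^3)^2 = 64^2 = 4096
4^12 = (4^6)^2 = 4096^2 = 16777216

Result: 16777216
Multiplications needed: 4 (4 lines after 4^1)

4^12 = 16777216. Using exponentiation by squaring, this requires 4 multiplications. The key idea: if the exponent is even, square the half-power; if odd, multiply by the base once.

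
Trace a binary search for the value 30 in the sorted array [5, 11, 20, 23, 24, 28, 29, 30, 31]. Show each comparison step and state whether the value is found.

Binary search for 30 in [5, 11, 20, 23, 24, 28, 29, 30, 31]:

lo=0, hi=8, mid=4, arr[mid]=24 -> 24 < 30, search right half
lo=5, hi=8, mid=6, arr[mid]=29 -> 29 < 30, search right half
lo=7, hi=8, mid=7, arr[mid]=30 -> Found target at index 7!

Binary search finds 30 at index 7 after 3 comparisons. The search repeatedly halves the search space by comparing with the middle element.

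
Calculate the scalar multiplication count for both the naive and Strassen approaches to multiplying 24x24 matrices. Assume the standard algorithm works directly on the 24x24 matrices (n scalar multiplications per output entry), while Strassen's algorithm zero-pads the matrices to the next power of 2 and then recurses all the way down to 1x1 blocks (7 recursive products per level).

Matrix multiplication for 24x24 matrices:

Strassen's algorithm requires power-of-2 dimensions. Pad 24x24 to 32x32 (next power of 2).

Standard algorithm: 24^3 = 13824 multiplications
Strassen's algorithm: 7^(log2(32)) = 7^5 = 16807 multiplications
Difference: 13824 - 16807 = -2983 (Strassen uses MORE here due to padding overhead — for small or just-over-power-of-2 n, padding can outweigh the per-level savings)

Standard: 13824 multiplications (24^3). Strassen: 16807 multiplications (7^5, after padding to 32x32). Strassen reduces 8 recursive multiplications to 7 at each level.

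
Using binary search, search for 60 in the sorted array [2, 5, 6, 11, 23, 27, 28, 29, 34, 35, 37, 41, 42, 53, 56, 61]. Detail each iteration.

Binary search for 60 in [2, 5, 6, 11, 23, 27, 28, 29, 34, 35, 37, 41, 42, 53, 56, 61]:

lo=0, hi=15, mid=7, arr[mid]=29 -> 29 < 60, search right half
lo=8, hi=15, mid=11, arr[mid]=41 -> 41 < 60, search right half
lo=12, hi=15, mid=13, arr[mid]=53 -> 53 < 60, search right half
lo=14, hi=15, mid=14, arr[mid]=56 -> 56 < 60, search right half
lo=15, hi=15, mid=15, arr[mid]=61 -> 61 > 60, search left half
lo=15 > hi=14, target 60 not found

Binary search determines that 60 is not in the array after 5 comparisons. The search space was exhausted without finding the target.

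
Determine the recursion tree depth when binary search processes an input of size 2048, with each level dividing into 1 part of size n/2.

For divide and conquer with division factor 2:

Problem sizes at each level:
Level 0: 2048
Level 1: 1024
Level 2: 512
Level 3: 256
Level 4: 128
Level 5: 64
Level 6: 32
Level 7: 16
Level 8: 8
Level 9: 4
Level 10: 2
Level 11: 1

The root is level 0 and the size-1 base case is level 11 (the tree spans levels 0 through 11, i.e. 12 levels counting the root), so the depth is the number of divisions: log_2(2048) = 11

The recursion tree depth is log_2(2048) = 11. At each level, the problem size is divided by 2, so it takes 11 divisions to reduce to a base case of size 1. The algorithm makes 1 recursive call at each level.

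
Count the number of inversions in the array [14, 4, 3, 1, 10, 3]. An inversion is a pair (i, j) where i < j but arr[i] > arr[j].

Finding inversions in [14, 4, 3, 1, 10, 3]:

(0, 1): arr[0]=14 > arr[1]=4
(0, 2): arr[0]=14 > arr[2]=3
(0, 3): arr[0]=14 > arr[3]=1
(0, 4): arr[0]=14 > arr[4]=10
(0, 5): arr[0]=14 > arr[5]=3
(1, 2): arr[1]=4 > arr[2]=3
(1, 3): arr[1]=4 > arr[3]=1
(1, 5): arr[1]=4 > arr[5]=3
(2, 3): arr[2]=3 > arr[3]=1
(4, 5): arr[4]=10 > arr[5]=3

Total inversions: 10

The array has 10 inversion(s): (0,1), (0,2), (0,3), (0,4), (0,5), (1,2), (1,3), (1,5), (2,3), (4,5). Each pair (i,j) satisfies i < j and arr[i] > arr[j].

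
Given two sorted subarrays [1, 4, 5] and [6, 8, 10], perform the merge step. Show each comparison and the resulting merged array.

Merging process:

Compare 1 vs 6: take 1 from left. Merged: [1]
Compare 4 vs 6: take 4 from left. Merged: [1, 4]
Compare 5 vs 6: take 5 from left. Merged: [1, 4, 5]
Append remaining from right: [6, 8, 10]. Merged: [1, 4, 5, 6, 8, 10]

Final merged array: [1, 4, 5, 6, 8, 10]
Total comparisons: 3

The merged array is [1, 4, 5, 6, 8, 10], requiring 3 comparisons. The merge step runs in O(n) time where n is the total number of elements.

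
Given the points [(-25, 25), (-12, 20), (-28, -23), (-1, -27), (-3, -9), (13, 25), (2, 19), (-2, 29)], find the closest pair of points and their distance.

Computing all pairwise distances among 8 points:

d((-25, 25), (-12, 20)) = 13.9284
d((-25, 25), (-28, -23)) = 48.0937
d((-25, 25), (-1, -27)) = 57.2713
d((-25, 25), (-3, -9)) = 40.4969
d((-25, 25), (13, 25)) = 38.0
d((-25, 25), (2, 19)) = 27.6586
d((-25, 25), (-2, 29)) = 23.3452
d((-12, 20), (-28, -23)) = 45.8803
d((-12, 20), (-1, -27)) = 48.2701
d((-12, 20), (-3, -9)) = 30.3645
d((-12, 20), (13, 25)) = 25.4951
d((-12, 20), (2, 19)) = 14.0357
d((-12, 20), (-2, 29)) = 13.4536
d((-28, -23), (-1, -27)) = 27.2947
d((-28, -23), (-3, -9)) = 28.6531
d((-28, -23), (13, 25)) = 63.1269
d((-28, -23), (2, 19)) = 51.614
d((-28, -23), (-2, 29)) = 58.1378
d((-1, -27), (-3, -9)) = 18.1108
d((-1, -27), (13, 25)) = 53.8516
d((-1, -27), (2, 19)) = 46.0977
d((-1, -27), (-2, 29)) = 56.0089
d((-3, -9), (13, 25)) = 37.5766
d((-3, -9), (2, 19)) = 28.4429
d((-3, -9), (-2, 29)) = 38.0132
d((13, 25), (2, 19)) = 12.53
d((13, 25), (-2, 29)) = 15.5242
d((2, 19), (-2, 29)) = 10.7703 <-- minimum

Closest pair: (2, 19) and (-2, 29) with distance 10.7703

The closest pair is (2, 19) and (-2, 29) with Euclidean distance 10.7703. For 8 points, brute-force pairwise comparison is shown above. For large n, the divide-and-conquer algorithm (sort by x, recurse on halves, check the dividing strip) achieves O(n log n).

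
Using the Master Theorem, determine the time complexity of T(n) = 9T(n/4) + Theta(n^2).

Master Theorem for T(n) = 9T(n/4) + O(n^2):

a = 9, b = 4, c = 2
log_b(a) = log_4(9) = 1.5850

Case 3: c = 2 > log_4(9) = 1.5850
T(n) = O(n^2) = O(n^2)

For T(n) = 9T(n/4) + O(n^2): log_4(9) = 1.5850. This is Case 3 of the Master Theorem (c > log_b(a), work dominated by root), giving O(n^2).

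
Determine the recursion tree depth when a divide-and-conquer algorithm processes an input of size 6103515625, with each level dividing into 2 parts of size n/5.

For divide and conquer with division factor 5:

Problem sizes at each level:
Level 0: 6103515625
Level 1: 1220703125
Level 2: 244140625
Level 3: 48828125
Level 4: 9765625
Level 5: 1953125
Level 6: 390625
Level 7: 78125
Level 8: 15625
Level 9: 3125
Level 10: 625
Level 11: 125
Level 12: 25
Level 13: 5
Level 14: 1

The root is level 0 and the size-1 base case is level 14 (the tree spans levels 0 through 14, i.e. 15 levels counting the root), so the depth is the number of divisions: log_5(6103515625) = 14

The recursion tree depth is log_5(6103515625) = 14. At each level, the problem size is divided by 5, so it takes 14 divisions to reduce to a base case of size 1. The algorithm makes 2 recursive calls at each level.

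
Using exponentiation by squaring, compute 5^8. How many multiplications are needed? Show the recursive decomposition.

Computing 5^8 by squaring (build up from 5^1; each line after the first costs one multiplication):

5^1 = 5
5^2 = (5^1)^2 = 5^2 = 25
5^4 = (5^2)^2 = 25^2 = 625
5^8 = (5^4)^2 = 625^2 = 390625

Result: 390625
Multiplications needed: 3 (3 lines after 5^1)

5^8 = 390625. Using exponentiation by squaring, this requires 3 multiplications. The key idea: if the exponent is even, square the half-power; if odd, multiply by the base once.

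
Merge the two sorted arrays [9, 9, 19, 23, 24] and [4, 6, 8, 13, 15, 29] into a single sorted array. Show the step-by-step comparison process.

Merging process:

Compare 9 vs 4: take 4 from right. Merged: [4]
Compare 9 vs 6: take 6 from right. Merged: [4, 6]
Compare 9 vs 8: take 8 from right. Merged: [4, 6, 8]
Compare 9 vs 13: take 9 from left. Merged: [4, 6, 8, 9]
Compare 9 vs 13: take 9 from left. Merged: [4, 6, 8, 9, 9]
Compare 19 vs 13: take 13 from right. Merged: [4, 6, 8, 9, 9, 13]
Compare 19 vs 15: take 15 from right. Merged: [4, 6, 8, 9, 9, 13, 15]
Compare 19 vs 29: take 19 from left. Merged: [4, 6, 8, 9, 9, 13, 15, 19]
Compare 23 vs 29: take 23 from left. Merged: [4, 6, 8, 9, 9, 13, 15, 19, 23]
Compare 24 vs 29: take 24 from left. Merged: [4, 6, 8, 9, 9, 13, 15, 19, 23, 24]
Append remaining from right: [29]. Merged: [4, 6, 8, 9, 9, 13, 15, 19, 23, 24, 29]

Final merged array: [4, 6, 8, 9, 9, 13, 15, 19, 23, 24, 29]
Total comparisons: 10

The merged array is [4, 6, 8, 9, 9, 13, 15, 19, 23, 24, 29], requiring 10 comparisons. The merge step runs in O(n) time where n is the total number of elements.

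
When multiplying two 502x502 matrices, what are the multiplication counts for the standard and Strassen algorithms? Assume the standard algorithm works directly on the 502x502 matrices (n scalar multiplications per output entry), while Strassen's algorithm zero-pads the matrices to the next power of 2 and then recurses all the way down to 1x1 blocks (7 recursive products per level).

Matrix multiplication for 502x502 matrices:

Strassen's algorithm requires power-of-2 dimensions. Pad 502x502 to 512x512 (next power of 2).

Standard algorithm: 502^3 = 126506008 multiplications
Strassen's algorithm: 7^(log2(512)) = 7^9 = 40353607 multiplications
Savings: 126506008 - 40353607 = 86152401 multiplications

Standard: 126506008 multiplications (502^3). Strassen: 40353607 multiplications (7^9, after padding to 512x512). Strassen reduces 8 recursive multiplications to 7 at each level.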